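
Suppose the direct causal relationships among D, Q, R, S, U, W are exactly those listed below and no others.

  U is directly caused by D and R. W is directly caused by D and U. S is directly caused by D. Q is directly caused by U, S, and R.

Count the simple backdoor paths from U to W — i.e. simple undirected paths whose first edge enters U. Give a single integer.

2

A backdoor path from U to W is any simple undirected path whose first edge points into U (i.e. leaves U via a parent).
Parents of U: {D, R}.
Enumerating:
  P1: U <- D -> W
  P2: U <- R -> Q <- S <- D -> W
That exhausts the simple backdoor paths. Count: 2.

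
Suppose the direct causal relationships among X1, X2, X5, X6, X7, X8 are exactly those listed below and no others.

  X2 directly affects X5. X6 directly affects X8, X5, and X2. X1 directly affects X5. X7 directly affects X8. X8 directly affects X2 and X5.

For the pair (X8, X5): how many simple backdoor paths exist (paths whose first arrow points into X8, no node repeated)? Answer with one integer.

A backdoor path from X8 to X5 is any simple undirected path whose first edge points into X8 (i.e. leaves X8 via a parent).
Parents of X8: {X6, X7}.
Enumerating:
  P1: X8 <- X6 -> X2 -> X5
  P2: X8 <- X6 -> X5
That exhausts the simple backdoor paths. Count: 2.

2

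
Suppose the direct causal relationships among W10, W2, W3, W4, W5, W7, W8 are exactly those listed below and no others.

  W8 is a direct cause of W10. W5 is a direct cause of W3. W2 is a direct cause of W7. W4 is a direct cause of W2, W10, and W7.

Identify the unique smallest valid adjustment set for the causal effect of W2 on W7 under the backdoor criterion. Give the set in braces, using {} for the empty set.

{W4}

Variables eligible for adjustment (non-descendants of W2, excluding W2 and W7): {W10, W3, W4, W5, W8}.
Backdoor paths from W2 to W7:
  P1: W2 <- W4 -> W7
The empty set is not sufficient: P1 (W2 <- W4 -> W7) has no collider blocking it and no conditioned non-collider, so it is open.
Try {W4}:
  P1: blocked at fork node W4 ∈ conditioning set.
{W4} contains no descendant of W2 and blocks every backdoor path.
No other singleton works — e.g. {W5} leaves P1 open — so {W4} is the unique smallest valid adjustment set.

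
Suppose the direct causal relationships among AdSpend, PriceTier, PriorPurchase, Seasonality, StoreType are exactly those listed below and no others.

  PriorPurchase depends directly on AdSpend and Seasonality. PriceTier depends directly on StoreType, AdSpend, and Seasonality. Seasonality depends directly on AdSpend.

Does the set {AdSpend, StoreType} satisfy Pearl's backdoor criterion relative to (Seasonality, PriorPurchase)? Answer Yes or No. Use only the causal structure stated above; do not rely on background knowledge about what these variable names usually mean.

Yes

Backdoor paths from Seasonality to PriorPurchase (paths whose first edge points into Seasonality):
  P1: Seasonality <- AdSpend -> PriorPurchase
Condition 1 (no descendant of Seasonality in the set): holds — descendants of Seasonality are {PriceTier, PriorPurchase}; none are in {AdSpend, StoreType}.
Condition 2 (every backdoor path blocked by {AdSpend, StoreType}):
  P1: blocked at fork node AdSpend ∈ conditioning set.
{AdSpend, StoreType} satisfies the backdoor criterion.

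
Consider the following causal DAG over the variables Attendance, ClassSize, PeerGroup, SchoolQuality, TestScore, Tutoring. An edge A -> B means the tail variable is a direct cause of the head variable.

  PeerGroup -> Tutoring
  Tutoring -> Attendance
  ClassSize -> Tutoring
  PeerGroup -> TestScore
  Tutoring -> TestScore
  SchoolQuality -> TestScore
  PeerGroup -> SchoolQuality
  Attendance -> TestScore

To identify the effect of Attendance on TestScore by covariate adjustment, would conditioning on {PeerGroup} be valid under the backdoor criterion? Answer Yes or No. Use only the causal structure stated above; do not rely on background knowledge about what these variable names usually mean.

No

Backdoor paths from Attendance to TestScore (paths whose first edge points into Attendance):
  P1: Attendance <- Tutoring <- PeerGroup -> SchoolQuality -> TestScore
  P2: Attendance <- Tutoring <- PeerGroup -> TestScore
  P3: Attendance <- Tutoring -> TestScore
Condition 1 (no descendant of Attendance in the set): holds — descendants of Attendance are {TestScore}; none are in {PeerGroup}.
Condition 2 (every backdoor path blocked by {PeerGroup}):
  P1: blocked at fork node PeerGroup ∈ conditioning set.
  P2: blocked at fork node PeerGroup ∈ conditioning set.
  P3: open — no interior node is in the conditioning set.
{PeerGroup} does not satisfy the backdoor criterion.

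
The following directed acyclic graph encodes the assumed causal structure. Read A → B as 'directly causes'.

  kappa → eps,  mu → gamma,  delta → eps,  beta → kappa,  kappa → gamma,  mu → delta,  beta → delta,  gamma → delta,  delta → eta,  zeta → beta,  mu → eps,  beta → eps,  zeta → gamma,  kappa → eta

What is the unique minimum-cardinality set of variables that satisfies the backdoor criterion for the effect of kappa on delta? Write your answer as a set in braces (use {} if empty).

Variables eligible for adjustment (non-descendants of kappa, excluding kappa and delta): {beta, mu, zeta}.
Backdoor paths from kappa to delta:
  P1: kappa <- beta <- zeta -> gamma <- mu -> delta
  P2: kappa <- beta <- zeta -> gamma <- mu -> eps <- delta
  P3: kappa <- beta <- zeta -> gamma -> delta
  P4: kappa <- beta -> delta
  P5: kappa <- beta -> eps <- mu -> gamma -> delta
  P6: kappa <- beta -> eps <- mu -> delta
  P7: kappa <- beta -> eps <- delta
The empty set is not sufficient: P3 (kappa <- beta <- zeta -> gamma -> delta) has no collider blocking it and no conditioned non-collider, so it is open.
Try {beta}:
  P1: blocked at chain node beta ∈ conditioning set.
  P2: blocked at chain node beta ∈ conditioning set.
  P3: blocked at chain node beta ∈ conditioning set.
  P4: blocked at fork node beta ∈ conditioning set.
  P5: blocked at fork node beta ∈ conditioning set.
  P6: blocked at fork node beta ∈ conditioning set.
  P7: blocked at fork node beta ∈ conditioning set.
{beta} contains no descendant of kappa and blocks every backdoor path.
No other singleton works — e.g. {zeta} leaves P4 open — so {beta} is the unique smallest valid adjustment set.

{beta}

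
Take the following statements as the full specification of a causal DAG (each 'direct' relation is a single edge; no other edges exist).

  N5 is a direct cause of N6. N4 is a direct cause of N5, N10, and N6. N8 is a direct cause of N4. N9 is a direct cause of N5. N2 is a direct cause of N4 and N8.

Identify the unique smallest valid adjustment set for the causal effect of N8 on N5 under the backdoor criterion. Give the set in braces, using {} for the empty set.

{N2}

Variables eligible for adjustment (non-descendants of N8, excluding N8 and N5): {N2, N9}.
Backdoor paths from N8 to N5:
  P1: N8 <- N2 -> N4 -> N5
  P2: N8 <- N2 -> N4 -> N6 <- N5
The empty set is not sufficient: P1 (N8 <- N2 -> N4 -> N5) has no collider blocking it and no conditioned non-collider, so it is open.
Try {N2}:
  P1: blocked at fork node N2 ∈ conditioning set.
  P2: blocked at fork node N2 ∈ conditioning set.
{N2} contains no descendant of N8 and blocks every backdoor path.
No other singleton works — e.g. {N9} leaves P1 open — so {N2} is the unique smallest valid adjustment set.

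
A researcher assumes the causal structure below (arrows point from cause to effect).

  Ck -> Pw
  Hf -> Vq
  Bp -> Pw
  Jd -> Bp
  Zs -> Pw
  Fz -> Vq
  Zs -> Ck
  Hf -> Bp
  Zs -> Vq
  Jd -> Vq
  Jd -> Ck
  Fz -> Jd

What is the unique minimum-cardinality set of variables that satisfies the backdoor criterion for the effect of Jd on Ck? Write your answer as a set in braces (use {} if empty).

Variables eligible for adjustment (non-descendants of Jd, excluding Jd and Ck): {Fz, Hf, Zs}.
Backdoor paths from Jd to Ck:
  P1: Jd <- Fz -> Vq <- Hf -> Bp -> Pw <- Zs -> Ck
  P2: Jd <- Fz -> Vq <- Hf -> Bp -> Pw <- Ck
  P3: Jd <- Fz -> Vq <- Zs -> Ck
  P4: Jd <- Fz -> Vq <- Zs -> Pw <- Ck
Each backdoor path contains an unconditioned collider, so every path is already blocked with the empty conditioning set:
  P1: blocked at collider Vq (neither it nor any descendant is in the conditioning set).
  P2: blocked at collider Vq (neither it nor any descendant is in the conditioning set).
  P3: blocked at collider Vq (neither it nor any descendant is in the conditioning set).
  P4: blocked at collider Vq (neither it nor any descendant is in the conditioning set).
The empty set is therefore the unique smallest valid set.

{}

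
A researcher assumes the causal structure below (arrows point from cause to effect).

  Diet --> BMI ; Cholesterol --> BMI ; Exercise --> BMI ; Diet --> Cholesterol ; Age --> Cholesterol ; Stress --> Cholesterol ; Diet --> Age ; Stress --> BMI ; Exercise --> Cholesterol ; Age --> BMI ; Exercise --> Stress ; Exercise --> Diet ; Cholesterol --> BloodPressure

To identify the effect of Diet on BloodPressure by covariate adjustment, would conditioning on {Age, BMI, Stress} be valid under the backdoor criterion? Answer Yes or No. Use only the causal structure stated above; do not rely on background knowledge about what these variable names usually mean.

No

Backdoor paths from Diet to BloodPressure (paths whose first edge points into Diet):
  P1: Diet <- Exercise -> Stress -> Cholesterol -> BloodPressure
  P2: Diet <- Exercise -> Stress -> BMI <- Age -> Cholesterol -> BloodPressure
  P3: Diet <- Exercise -> Stress -> BMI <- Cholesterol -> BloodPressure
  P4: Diet <- Exercise -> Cholesterol -> BloodPressure
  P5: Diet <- Exercise -> BMI <- Age -> Cholesterol -> BloodPressure
  P6: Diet <- Exercise -> BMI <- Stress -> Cholesterol -> BloodPressure
  P7: Diet <- Exercise -> BMI <- Cholesterol -> BloodPressure
Condition 1 (no descendant of Diet in the set): FAILS — Age and BMI are descendants of Diet.
Condition 2 (every backdoor path blocked by {Age, BMI, Stress}):
  P1: blocked at chain node Stress ∈ conditioning set.
  P2: blocked at chain node Stress ∈ conditioning set.
  P3: blocked at chain node Stress ∈ conditioning set.
  P4: open — no interior node is in the conditioning set.
  P5: blocked at fork node Age ∈ conditioning set.
  P6: blocked at fork node Stress ∈ conditioning set.
  P7: open — collider(s) BMI are conditioned on (or have a conditioned descendant) and no non-collider on the path is in the set.
{Age, BMI, Stress} does not satisfy the backdoor criterion.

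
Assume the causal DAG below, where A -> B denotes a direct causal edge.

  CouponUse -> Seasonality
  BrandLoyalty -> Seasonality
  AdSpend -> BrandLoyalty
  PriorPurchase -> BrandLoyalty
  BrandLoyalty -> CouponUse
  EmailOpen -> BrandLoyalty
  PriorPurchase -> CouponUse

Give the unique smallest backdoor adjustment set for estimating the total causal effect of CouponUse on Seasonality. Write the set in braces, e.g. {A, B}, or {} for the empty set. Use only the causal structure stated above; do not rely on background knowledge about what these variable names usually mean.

Variables eligible for adjustment (non-descendants of CouponUse, excluding CouponUse and Seasonality): {AdSpend, BrandLoyalty, EmailOpen, PriorPurchase}.
Backdoor paths from CouponUse to Seasonality:
  P1: CouponUse <- PriorPurchase -> BrandLoyalty -> Seasonality
  P2: CouponUse <- BrandLoyalty -> Seasonality
The empty set is not sufficient: P1 (CouponUse <- PriorPurchase -> BrandLoyalty -> Seasonality) has no collider blocking it and no conditioned non-collider, so it is open.
Try {BrandLoyalty}:
  P1: blocked at chain node BrandLoyalty ∈ conditioning set.
  P2: blocked at fork node BrandLoyalty ∈ conditioning set.
{BrandLoyalty} contains no descendant of CouponUse and blocks every backdoor path.
No other singleton works — e.g. {AdSpend} leaves P1 open — so {BrandLoyalty} is the unique smallest valid adjustment set.

{BrandLoyalty}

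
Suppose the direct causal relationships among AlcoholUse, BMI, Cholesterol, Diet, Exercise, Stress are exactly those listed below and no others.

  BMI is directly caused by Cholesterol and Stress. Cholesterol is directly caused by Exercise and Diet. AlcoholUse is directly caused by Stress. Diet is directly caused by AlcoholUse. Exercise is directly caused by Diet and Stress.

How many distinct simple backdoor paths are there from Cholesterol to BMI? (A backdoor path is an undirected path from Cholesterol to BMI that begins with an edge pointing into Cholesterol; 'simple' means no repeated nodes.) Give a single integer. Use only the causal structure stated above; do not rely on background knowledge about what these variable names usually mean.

A backdoor path from Cholesterol to BMI is any simple undirected path whose first edge points into Cholesterol (i.e. leaves Cholesterol via a parent).
Parents of Cholesterol: {Diet, Exercise}.
Enumerating:
  P1: Cholesterol <- Diet <- AlcoholUse <- Stress -> BMI
  P2: Cholesterol <- Diet -> Exercise <- Stress -> BMI
  P3: Cholesterol <- Exercise <- Stress -> BMI
  P4: Cholesterol <- Exercise <- Diet <- AlcoholUse <- Stress -> BMI
That exhausts the simple backdoor paths. Count: 4.

4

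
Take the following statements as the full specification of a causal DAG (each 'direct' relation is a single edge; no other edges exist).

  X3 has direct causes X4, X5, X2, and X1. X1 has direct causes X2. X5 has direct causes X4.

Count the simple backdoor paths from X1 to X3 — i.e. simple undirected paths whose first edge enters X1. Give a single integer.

1

A backdoor path from X1 to X3 is any simple undirected path whose first edge points into X1 (i.e. leaves X1 via a parent).
Parents of X1: {X2}.
Enumerating:
  P1: X1 <- X2 -> X3
That exhausts the simple backdoor paths. Count: 1.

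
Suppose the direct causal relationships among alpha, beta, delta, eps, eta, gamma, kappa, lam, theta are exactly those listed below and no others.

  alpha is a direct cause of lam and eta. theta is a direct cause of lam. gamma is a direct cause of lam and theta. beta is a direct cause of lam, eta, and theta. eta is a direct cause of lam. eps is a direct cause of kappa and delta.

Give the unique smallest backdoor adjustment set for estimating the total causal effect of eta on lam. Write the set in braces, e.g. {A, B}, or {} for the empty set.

{alpha, beta}

Variables eligible for adjustment (non-descendants of eta, excluding eta and lam): {alpha, beta, delta, eps, gamma, kappa, theta}.
Backdoor paths from eta to lam:
  P1: eta <- beta -> theta <- gamma -> lam
  P2: eta <- beta -> theta -> lam
  P3: eta <- beta -> lam
  P4: eta <- alpha -> lam
The empty set is not sufficient: P2 (eta <- beta -> theta -> lam) has no collider blocking it and no conditioned non-collider, so it is open.
Try {alpha, beta}:
  P1: blocked at fork node beta ∈ conditioning set.
  P2: blocked at fork node beta ∈ conditioning set.
  P3: blocked at fork node beta ∈ conditioning set.
  P4: blocked at fork node alpha ∈ conditioning set.
{alpha, beta} contains no descendant of eta and blocks every backdoor path.
Every element of {alpha, beta} is needed (dropping alpha leaves P4 open; dropping beta leaves P2 open), so no proper subset is valid.
Among all size-2 subsets of the eligible variables, only {alpha, beta} blocks every backdoor path, so it is the unique smallest valid adjustment set.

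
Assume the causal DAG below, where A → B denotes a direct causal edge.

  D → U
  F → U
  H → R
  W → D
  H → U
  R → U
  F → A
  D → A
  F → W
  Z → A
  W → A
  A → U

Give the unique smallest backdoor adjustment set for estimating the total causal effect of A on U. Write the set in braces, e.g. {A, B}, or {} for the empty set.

{D, F}

Variables eligible for adjustment (non-descendants of A, excluding A and U): {D, F, H, R, W, Z}.
Backdoor paths from A to U:
  P1: A <- F -> W -> D -> U
  P2: A <- F -> U
  P3: A <- W <- F -> U
  P4: A <- W -> D -> U
  P5: A <- D <- W <- F -> U
  P6: A <- D -> U
The empty set is not sufficient: P1 (A <- F -> W -> D -> U) has no collider blocking it and no conditioned non-collider, so it is open.
Try {D, F}:
  P1: blocked at fork node F ∈ conditioning set.
  P2: blocked at fork node F ∈ conditioning set.
  P3: blocked at fork node F ∈ conditioning set.
  P4: blocked at chain node D ∈ conditioning set.
  P5: blocked at chain node D ∈ conditioning set.
  P6: blocked at fork node D ∈ conditioning set.
{D, F} contains no descendant of A and blocks every backdoor path.
Every element of {D, F} is needed (dropping D leaves P4 open; dropping F leaves P2 open), so no proper subset is valid.
Among all size-2 subsets of the eligible variables, only {D, F} blocks every backdoor path, so it is the unique smallest valid adjustment set.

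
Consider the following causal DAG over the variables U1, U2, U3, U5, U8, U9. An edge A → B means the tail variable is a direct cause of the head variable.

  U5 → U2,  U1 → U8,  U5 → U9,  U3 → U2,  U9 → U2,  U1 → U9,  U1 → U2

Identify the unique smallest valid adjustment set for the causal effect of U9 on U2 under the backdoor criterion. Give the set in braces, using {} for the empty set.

Variables eligible for adjustment (non-descendants of U9, excluding U9 and U2): {U1, U3, U5, U8}.
Backdoor paths from U9 to U2:
  P1: U9 <- U5 -> U2
  P2: U9 <- U1 -> U2
The empty set is not sufficient: P1 (U9 <- U5 -> U2) has no collider blocking it and no conditioned non-collider, so it is open.
Try {U1, U5}:
  P1: blocked at fork node U5 ∈ conditioning set.
  P2: blocked at fork node U1 ∈ conditioning set.
{U1, U5} contains no descendant of U9 and blocks every backdoor path.
Every element of {U1, U5} is needed (dropping U1 leaves P2 open; dropping U5 leaves P1 open), so no proper subset is valid.
Among all size-2 subsets of the eligible variables, only {U1, U5} blocks every backdoor path, so it is the unique smallest valid adjustment set.

{U1, U5}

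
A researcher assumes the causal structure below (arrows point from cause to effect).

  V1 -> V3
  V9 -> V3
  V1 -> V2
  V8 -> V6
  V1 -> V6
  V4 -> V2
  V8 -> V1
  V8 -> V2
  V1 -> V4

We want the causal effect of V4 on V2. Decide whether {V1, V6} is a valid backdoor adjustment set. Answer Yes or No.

Backdoor paths from V4 to V2 (paths whose first edge points into V4):
  P1: V4 <- V1 <- V8 -> V2
  P2: V4 <- V1 -> V2
  P3: V4 <- V1 -> V6 <- V8 -> V2
Condition 1 (no descendant of V4 in the set): holds — descendants of V4 are {V2}; none are in {V1, V6}.
Condition 2 (every backdoor path blocked by {V1, V6}):
  P1: blocked at chain node V1 ∈ conditioning set.
  P2: blocked at fork node V1 ∈ conditioning set.
  P3: blocked at fork node V1 ∈ conditioning set.
{V1, V6} satisfies the backdoor criterion.

Yes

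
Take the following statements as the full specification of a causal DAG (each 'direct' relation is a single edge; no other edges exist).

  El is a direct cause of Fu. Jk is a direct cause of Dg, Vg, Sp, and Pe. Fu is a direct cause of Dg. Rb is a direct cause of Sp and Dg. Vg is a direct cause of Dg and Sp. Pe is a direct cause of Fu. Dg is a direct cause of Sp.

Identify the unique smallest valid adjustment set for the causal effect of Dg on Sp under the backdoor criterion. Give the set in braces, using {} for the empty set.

{Jk, Rb, Vg}

Variables eligible for adjustment (non-descendants of Dg, excluding Dg and Sp): {El, Fu, Jk, Pe, Rb, Vg}.
Backdoor paths from Dg to Sp:
  P1: Dg <- Jk -> Vg -> Sp
  P2: Dg <- Jk -> Sp
  P3: Dg <- Rb -> Sp
  P4: Dg <- Vg <- Jk -> Sp
  P5: Dg <- Vg -> Sp
  P6: Dg <- Fu <- Pe <- Jk -> Vg -> Sp
  P7: Dg <- Fu <- Pe <- Jk -> Sp
The empty set is not sufficient: P1 (Dg <- Jk -> Vg -> Sp) has no collider blocking it and no conditioned non-collider, so it is open.
Try {Jk, Rb, Vg}:
  P1: blocked at fork node Jk ∈ conditioning set.
  P2: blocked at fork node Jk ∈ conditioning set.
  P3: blocked at fork node Rb ∈ conditioning set.
  P4: blocked at chain node Vg ∈ conditioning set.
  P5: blocked at fork node Vg ∈ conditioning set.
  P6: blocked at fork node Jk ∈ conditioning set.
  P7: blocked at fork node Jk ∈ conditioning set.
{Jk, Rb, Vg} contains no descendant of Dg and blocks every backdoor path.
Every element of {Jk, Rb, Vg} is needed (dropping Jk leaves P2 open; dropping Rb leaves P3 open; dropping Vg leaves P5 open), so no proper subset is valid.
Among all size-3 subsets of the eligible variables, only {Jk, Rb, Vg} blocks every backdoor path, so it is the unique smallest valid adjustment set.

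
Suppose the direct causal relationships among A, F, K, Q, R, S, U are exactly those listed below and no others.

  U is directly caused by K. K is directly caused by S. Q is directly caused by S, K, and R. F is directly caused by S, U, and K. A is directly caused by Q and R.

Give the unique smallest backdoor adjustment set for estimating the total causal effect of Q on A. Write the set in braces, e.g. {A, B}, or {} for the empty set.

Variables eligible for adjustment (non-descendants of Q, excluding Q and A): {F, K, R, S, U}.
Backdoor paths from Q to A:
  P1: Q <- R -> A
The empty set is not sufficient: P1 (Q <- R -> A) has no collider blocking it and no conditioned non-collider, so it is open.
Try {R}:
  P1: blocked at fork node R ∈ conditioning set.
{R} contains no descendant of Q and blocks every backdoor path.
No other singleton works — e.g. {S} leaves P1 open — so {R} is the unique smallest valid adjustment set.

{R}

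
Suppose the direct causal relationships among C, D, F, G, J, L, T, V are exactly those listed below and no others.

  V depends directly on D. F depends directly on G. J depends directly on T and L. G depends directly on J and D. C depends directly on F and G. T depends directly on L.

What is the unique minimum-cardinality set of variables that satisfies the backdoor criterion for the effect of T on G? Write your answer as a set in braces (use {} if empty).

Variables eligible for adjustment (non-descendants of T, excluding T and G): {D, L, V}.
Backdoor paths from T to G:
  P1: T <- L -> J -> G
The empty set is not sufficient: P1 (T <- L -> J -> G) has no collider blocking it and no conditioned non-collider, so it is open.
Try {L}:
  P1: blocked at fork node L ∈ conditioning set.
{L} contains no descendant of T and blocks every backdoor path.
No other singleton works — e.g. {D} leaves P1 open — so {L} is the unique smallest valid adjustment set.

{L}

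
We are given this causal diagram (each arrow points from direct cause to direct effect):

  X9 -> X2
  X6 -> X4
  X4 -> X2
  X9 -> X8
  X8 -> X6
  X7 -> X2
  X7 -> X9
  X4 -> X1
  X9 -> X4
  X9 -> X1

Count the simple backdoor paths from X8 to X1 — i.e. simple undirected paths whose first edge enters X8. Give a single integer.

4

A backdoor path from X8 to X1 is any simple undirected path whose first edge points into X8 (i.e. leaves X8 via a parent).
Parents of X8: {X9}.
Enumerating:
  P1: X8 <- X9 <- X7 -> X2 <- X4 -> X1
  P2: X8 <- X9 -> X4 -> X1
  P3: X8 <- X9 -> X2 <- X4 -> X1
  P4: X8 <- X9 -> X1
That exhausts the simple backdoor paths. Count: 4.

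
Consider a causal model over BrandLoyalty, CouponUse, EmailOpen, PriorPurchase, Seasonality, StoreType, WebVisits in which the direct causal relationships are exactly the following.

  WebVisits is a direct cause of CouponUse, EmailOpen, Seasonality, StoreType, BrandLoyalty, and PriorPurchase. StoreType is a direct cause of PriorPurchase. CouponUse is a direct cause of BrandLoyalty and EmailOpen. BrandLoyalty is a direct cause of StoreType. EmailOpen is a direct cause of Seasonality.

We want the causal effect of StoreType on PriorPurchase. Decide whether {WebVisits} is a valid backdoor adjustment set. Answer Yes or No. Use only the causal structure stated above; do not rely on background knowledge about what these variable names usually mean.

Backdoor paths from StoreType to PriorPurchase (paths whose first edge points into StoreType):
  P1: StoreType <- WebVisits -> PriorPurchase
  P2: StoreType <- BrandLoyalty <- WebVisits -> PriorPurchase
  P3: StoreType <- BrandLoyalty <- CouponUse <- WebVisits -> PriorPurchase
  P4: StoreType <- BrandLoyalty <- CouponUse -> EmailOpen <- WebVisits -> PriorPurchase
  P5: StoreType <- BrandLoyalty <- CouponUse -> EmailOpen -> Seasonality <- WebVisits -> PriorPurchase
Condition 1 (no descendant of StoreType in the set): holds — descendants of StoreType are {PriorPurchase}; none are in {WebVisits}.
Condition 2 (every backdoor path blocked by {WebVisits}):
  P1: blocked at fork node WebVisits ∈ conditioning set.
  P2: blocked at fork node WebVisits ∈ conditioning set.
  P3: blocked at fork node WebVisits ∈ conditioning set.
  P4: blocked at collider EmailOpen (neither it nor any descendant is in the conditioning set).
  P5: blocked at collider Seasonality (neither it nor any descendant is in the conditioning set).
{WebVisits} satisfies the backdoor criterion.

Yes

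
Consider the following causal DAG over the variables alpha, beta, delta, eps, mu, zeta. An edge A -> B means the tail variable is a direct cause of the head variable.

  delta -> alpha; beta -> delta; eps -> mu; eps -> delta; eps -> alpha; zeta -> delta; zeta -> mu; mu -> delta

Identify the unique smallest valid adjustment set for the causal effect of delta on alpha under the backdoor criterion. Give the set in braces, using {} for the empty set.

{eps}

Variables eligible for adjustment (non-descendants of delta, excluding delta and alpha): {beta, eps, mu, zeta}.
Backdoor paths from delta to alpha:
  P1: delta <- zeta -> mu <- eps -> alpha
  P2: delta <- eps -> alpha
  P3: delta <- mu <- eps -> alpha
The empty set is not sufficient: P2 (delta <- eps -> alpha) has no collider blocking it and no conditioned non-collider, so it is open.
Try {eps}:
  P1: blocked at collider mu (neither it nor any descendant is in the conditioning set).
  P2: blocked at fork node eps ∈ conditioning set.
  P3: blocked at fork node eps ∈ conditioning set.
{eps} contains no descendant of delta and blocks every backdoor path.
No other singleton works — e.g. {zeta} leaves P2 open — so {eps} is the unique smallest valid adjustment set.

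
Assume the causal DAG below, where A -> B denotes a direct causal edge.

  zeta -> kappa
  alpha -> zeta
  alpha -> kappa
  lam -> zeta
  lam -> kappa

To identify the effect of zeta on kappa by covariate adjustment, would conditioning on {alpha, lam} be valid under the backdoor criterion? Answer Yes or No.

Backdoor paths from zeta to kappa (paths whose first edge points into zeta):
  P1: zeta <- lam -> kappa
  P2: zeta <- alpha -> kappa
Condition 1 (no descendant of zeta in the set): holds — descendants of zeta are {kappa}; none are in {alpha, lam}.
Condition 2 (every backdoor path blocked by {alpha, lam}):
  P1: blocked at fork node lam ∈ conditioning set.
  P2: blocked at fork node alpha ∈ conditioning set.
{alpha, lam} satisfies the backdoor criterion.

Yes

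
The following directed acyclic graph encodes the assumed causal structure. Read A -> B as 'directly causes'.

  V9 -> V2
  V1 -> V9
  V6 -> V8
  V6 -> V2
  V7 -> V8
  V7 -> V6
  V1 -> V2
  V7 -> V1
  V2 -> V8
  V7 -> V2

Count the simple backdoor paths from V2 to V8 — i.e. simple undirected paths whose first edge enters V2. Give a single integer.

8

A backdoor path from V2 to V8 is any simple undirected path whose first edge points into V2 (i.e. leaves V2 via a parent).
Parents of V2: {V1, V6, V7, V9}.
Enumerating:
  P1: V2 <- V7 -> V6 -> V8
  P2: V2 <- V7 -> V8
  P3: V2 <- V1 <- V7 -> V6 -> V8
  P4: V2 <- V1 <- V7 -> V8
  P5: V2 <- V6 <- V7 -> V8
  P6: V2 <- V6 -> V8
  P7: V2 <- V9 <- V1 <- V7 -> V6 -> V8
  P8: V2 <- V9 <- V1 <- V7 -> V8
That exhausts the simple backdoor paths. Count: 8.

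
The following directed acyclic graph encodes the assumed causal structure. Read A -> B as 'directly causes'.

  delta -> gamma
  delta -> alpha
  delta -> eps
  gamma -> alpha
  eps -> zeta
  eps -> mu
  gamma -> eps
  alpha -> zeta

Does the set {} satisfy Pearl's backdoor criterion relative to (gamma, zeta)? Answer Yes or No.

No

Backdoor paths from gamma to zeta (paths whose first edge points into gamma):
  P1: gamma <- delta -> alpha -> zeta
  P2: gamma <- delta -> eps -> zeta
Condition 1 (no descendant of gamma in the set): holds — descendants of gamma are {alpha, eps, mu, zeta}; none are in {}.
Condition 2 (every backdoor path blocked by {}):
  P1: open — no interior node is in the conditioning set.
  P2: open — no interior node is in the conditioning set.
{} does not satisfy the backdoor criterion.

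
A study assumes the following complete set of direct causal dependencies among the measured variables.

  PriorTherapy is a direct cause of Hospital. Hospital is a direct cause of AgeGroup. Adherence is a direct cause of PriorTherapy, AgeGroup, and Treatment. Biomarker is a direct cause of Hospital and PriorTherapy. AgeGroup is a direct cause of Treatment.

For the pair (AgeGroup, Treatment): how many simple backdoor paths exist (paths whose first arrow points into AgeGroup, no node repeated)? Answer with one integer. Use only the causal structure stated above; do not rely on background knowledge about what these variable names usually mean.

3

A backdoor path from AgeGroup to Treatment is any simple undirected path whose first edge points into AgeGroup (i.e. leaves AgeGroup via a parent).
Parents of AgeGroup: {Adherence, Hospital}.
Enumerating:
  P1: AgeGroup <- Adherence -> Treatment
  P2: AgeGroup <- Hospital <- Biomarker -> PriorTherapy <- Adherence -> Treatment
  P3: AgeGroup <- Hospital <- PriorTherapy <- Adherence -> Treatment
That exhausts the simple backdoor paths. Count: 3.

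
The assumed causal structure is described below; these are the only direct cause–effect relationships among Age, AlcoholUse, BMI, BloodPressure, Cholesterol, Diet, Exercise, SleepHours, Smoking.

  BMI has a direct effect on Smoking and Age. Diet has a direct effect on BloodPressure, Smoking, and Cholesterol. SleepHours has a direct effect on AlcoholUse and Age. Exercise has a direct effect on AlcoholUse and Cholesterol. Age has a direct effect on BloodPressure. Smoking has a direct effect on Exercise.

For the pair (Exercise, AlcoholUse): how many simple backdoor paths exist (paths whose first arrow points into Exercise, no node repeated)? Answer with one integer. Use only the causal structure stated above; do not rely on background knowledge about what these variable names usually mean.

2

A backdoor path from Exercise to AlcoholUse is any simple undirected path whose first edge points into Exercise (i.e. leaves Exercise via a parent).
Parents of Exercise: {Smoking}.
Enumerating:
  P1: Exercise <- Smoking <- BMI -> Age <- SleepHours -> AlcoholUse
  P2: Exercise <- Smoking <- Diet -> BloodPressure <- Age <- SleepHours -> AlcoholUse
That exhausts the simple backdoor paths. Count: 2.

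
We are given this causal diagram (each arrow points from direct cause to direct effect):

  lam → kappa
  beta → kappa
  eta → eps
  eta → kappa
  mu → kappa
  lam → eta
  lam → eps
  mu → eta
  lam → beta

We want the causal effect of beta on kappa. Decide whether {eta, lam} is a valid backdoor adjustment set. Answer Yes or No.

Yes

Backdoor paths from beta to kappa (paths whose first edge points into beta):
  P1: beta <- lam -> eta <- mu -> kappa
  P2: beta <- lam -> eta -> kappa
  P3: beta <- lam -> kappa
  P4: beta <- lam -> eps <- eta <- mu -> kappa
  P5: beta <- lam -> eps <- eta -> kappa
Condition 1 (no descendant of beta in the set): holds — descendants of beta are {kappa}; none are in {eta, lam}.
Condition 2 (every backdoor path blocked by {eta, lam}):
  P1: blocked at fork node lam ∈ conditioning set.
  P2: blocked at fork node lam ∈ conditioning set.
  P3: blocked at fork node lam ∈ conditioning set.
  P4: blocked at fork node lam ∈ conditioning set.
  P5: blocked at fork node lam ∈ conditioning set.
{eta, lam} satisfies the backdoor criterion.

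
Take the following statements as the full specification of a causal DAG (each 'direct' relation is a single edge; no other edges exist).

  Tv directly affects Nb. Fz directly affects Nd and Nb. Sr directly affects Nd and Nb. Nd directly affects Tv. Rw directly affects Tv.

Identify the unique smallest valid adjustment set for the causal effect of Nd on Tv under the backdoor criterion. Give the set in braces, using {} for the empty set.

Variables eligible for adjustment (non-descendants of Nd, excluding Nd and Tv): {Fz, Rw, Sr}.
Backdoor paths from Nd to Tv:
  P1: Nd <- Fz -> Nb <- Tv
  P2: Nd <- Sr -> Nb <- Tv
Each backdoor path contains an unconditioned collider, so every path is already blocked with the empty conditioning set:
  P1: blocked at collider Nb (neither it nor any descendant is in the conditioning set).
  P2: blocked at collider Nb (neither it nor any descendant is in the conditioning set).
The empty set is therefore the unique smallest valid set.

{}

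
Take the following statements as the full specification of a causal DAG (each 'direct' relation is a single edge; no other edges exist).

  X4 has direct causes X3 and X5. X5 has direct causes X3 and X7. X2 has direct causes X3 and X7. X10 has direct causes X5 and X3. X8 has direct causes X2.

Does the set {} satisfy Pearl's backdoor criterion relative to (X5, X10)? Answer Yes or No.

Backdoor paths from X5 to X10 (paths whose first edge points into X5):
  P1: X5 <- X7 -> X2 <- X3 -> X10
  P2: X5 <- X3 -> X10
Condition 1 (no descendant of X5 in the set): holds — descendants of X5 are {X10, X4}; none are in {}.
Condition 2 (every backdoor path blocked by {}):
  P1: blocked at collider X2 (neither it nor any descendant is in the conditioning set).
  P2: open — no interior node is in the conditioning set.
{} does not satisfy the backdoor criterion.

No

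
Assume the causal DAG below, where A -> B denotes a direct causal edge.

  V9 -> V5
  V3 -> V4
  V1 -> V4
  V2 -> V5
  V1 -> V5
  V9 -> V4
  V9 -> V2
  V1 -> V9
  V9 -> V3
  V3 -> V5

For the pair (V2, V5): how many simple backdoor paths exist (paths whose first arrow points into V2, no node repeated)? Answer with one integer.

A backdoor path from V2 to V5 is any simple undirected path whose first edge points into V2 (i.e. leaves V2 via a parent).
Parents of V2: {V9}.
Enumerating:
  P1: V2 <- V9 <- V1 -> V4 <- V3 -> V5
  P2: V2 <- V9 <- V1 -> V5
  P3: V2 <- V9 -> V3 -> V4 <- V1 -> V5
  P4: V2 <- V9 -> V3 -> V5
  P5: V2 <- V9 -> V4 <- V1 -> V5
  P6: V2 <- V9 -> V4 <- V3 -> V5
  P7: V2 <- V9 -> V5
That exhausts the simple backdoor paths. Count: 7.

7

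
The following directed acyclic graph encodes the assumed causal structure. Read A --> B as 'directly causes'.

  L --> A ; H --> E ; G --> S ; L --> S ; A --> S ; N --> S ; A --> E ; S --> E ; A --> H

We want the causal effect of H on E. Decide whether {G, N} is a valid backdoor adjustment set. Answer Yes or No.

Backdoor paths from H to E (paths whose first edge points into H):
  P1: H <- A <- L -> S -> E
  P2: H <- A -> S -> E
  P3: H <- A -> E
Condition 1 (no descendant of H in the set): holds — descendants of H are {E}; none are in {G, N}.
Condition 2 (every backdoor path blocked by {G, N}):
  P1: open — no interior node is in the conditioning set.
  P2: open — no interior node is in the conditioning set.
  P3: open — no interior node is in the conditioning set.
{G, N} does not satisfy the backdoor criterion.

No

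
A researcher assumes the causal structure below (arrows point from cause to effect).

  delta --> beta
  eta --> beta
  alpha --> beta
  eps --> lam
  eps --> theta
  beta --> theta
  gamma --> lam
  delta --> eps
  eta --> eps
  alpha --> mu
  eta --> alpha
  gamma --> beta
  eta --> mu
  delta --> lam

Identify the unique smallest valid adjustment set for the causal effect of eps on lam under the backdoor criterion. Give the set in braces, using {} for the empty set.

Variables eligible for adjustment (non-descendants of eps, excluding eps and lam): {alpha, beta, delta, eta, gamma, mu}.
Backdoor paths from eps to lam:
  P1: eps <- eta -> alpha -> beta <- gamma -> lam
  P2: eps <- eta -> alpha -> beta <- delta -> lam
  P3: eps <- eta -> mu <- alpha -> beta <- gamma -> lam
  P4: eps <- eta -> mu <- alpha -> beta <- delta -> lam
  P5: eps <- eta -> beta <- gamma -> lam
  P6: eps <- eta -> beta <- delta -> lam
  P7: eps <- delta -> beta <- gamma -> lam
  P8: eps <- delta -> lam
The empty set is not sufficient: P8 (eps <- delta -> lam) has no collider blocking it and no conditioned non-collider, so it is open.
Try {delta}:
  P1: blocked at collider beta (neither it nor any descendant is in the conditioning set).
  P2: blocked at collider beta (neither it nor any descendant is in the conditioning set).
  P3: blocked at collider mu (neither it nor any descendant is in the conditioning set).
  P4: blocked at collider mu (neither it nor any descendant is in the conditioning set).
  P5: blocked at collider beta (neither it nor any descendant is in the conditioning set).
  P6: blocked at collider beta (neither it nor any descendant is in the conditioning set).
  P7: blocked at fork node delta ∈ conditioning set.
  P8: blocked at fork node delta ∈ conditioning set.
{delta} contains no descendant of eps and blocks every backdoor path.
No other singleton works — e.g. {eta} leaves P8 open — so {delta} is the unique smallest valid adjustment set.

{delta}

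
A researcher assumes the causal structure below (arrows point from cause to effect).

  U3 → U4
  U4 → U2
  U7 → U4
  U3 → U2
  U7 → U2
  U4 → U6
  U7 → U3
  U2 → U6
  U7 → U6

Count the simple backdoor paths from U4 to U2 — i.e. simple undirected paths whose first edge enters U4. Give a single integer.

A backdoor path from U4 to U2 is any simple undirected path whose first edge points into U4 (i.e. leaves U4 via a parent).
Parents of U4: {U3, U7}.
Enumerating:
  P1: U4 <- U7 -> U3 -> U2
  P2: U4 <- U7 -> U2
  P3: U4 <- U7 -> U6 <- U2
  P4: U4 <- U3 <- U7 -> U2
  P5: U4 <- U3 <- U7 -> U6 <- U2
  P6: U4 <- U3 -> U2
That exhausts the simple backdoor paths. Count: 6.

6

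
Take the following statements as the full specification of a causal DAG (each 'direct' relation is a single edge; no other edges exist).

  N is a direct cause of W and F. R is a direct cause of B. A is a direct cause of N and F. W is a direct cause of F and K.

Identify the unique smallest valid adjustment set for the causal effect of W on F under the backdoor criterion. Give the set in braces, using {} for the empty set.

Variables eligible for adjustment (non-descendants of W, excluding W and F): {A, B, N, R}.
Backdoor paths from W to F:
  P1: W <- N <- A -> F
  P2: W <- N -> F
The empty set is not sufficient: P1 (W <- N <- A -> F) has no collider blocking it and no conditioned non-collider, so it is open.
Try {N}:
  P1: blocked at chain node N ∈ conditioning set.
  P2: blocked at fork node N ∈ conditioning set.
{N} contains no descendant of W and blocks every backdoor path.
No other singleton works — e.g. {A} leaves P2 open — so {N} is the unique smallest valid adjustment set.

{N}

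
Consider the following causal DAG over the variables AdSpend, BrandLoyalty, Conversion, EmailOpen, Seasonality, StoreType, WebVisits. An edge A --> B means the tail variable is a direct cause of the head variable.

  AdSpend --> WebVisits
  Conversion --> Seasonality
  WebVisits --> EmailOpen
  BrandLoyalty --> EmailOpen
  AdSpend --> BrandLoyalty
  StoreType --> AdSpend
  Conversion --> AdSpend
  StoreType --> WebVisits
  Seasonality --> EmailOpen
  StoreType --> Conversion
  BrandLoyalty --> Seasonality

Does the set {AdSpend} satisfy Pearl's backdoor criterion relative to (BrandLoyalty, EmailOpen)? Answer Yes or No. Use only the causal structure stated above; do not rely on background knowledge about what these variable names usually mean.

Backdoor paths from BrandLoyalty to EmailOpen (paths whose first edge points into BrandLoyalty):
  P1: BrandLoyalty <- AdSpend <- StoreType -> Conversion -> Seasonality -> EmailOpen
  P2: BrandLoyalty <- AdSpend <- StoreType -> WebVisits -> EmailOpen
  P3: BrandLoyalty <- AdSpend <- Conversion <- StoreType -> WebVisits -> EmailOpen
  P4: BrandLoyalty <- AdSpend <- Conversion -> Seasonality -> EmailOpen
  P5: BrandLoyalty <- AdSpend -> WebVisits <- StoreType -> Conversion -> Seasonality -> EmailOpen
  P6: BrandLoyalty <- AdSpend -> WebVisits -> EmailOpen
Condition 1 (no descendant of BrandLoyalty in the set): holds — descendants of BrandLoyalty are {EmailOpen, Seasonality}; none are in {AdSpend}.
Condition 2 (every backdoor path blocked by {AdSpend}):
  P1: blocked at chain node AdSpend ∈ conditioning set.
  P2: blocked at chain node AdSpend ∈ conditioning set.
  P3: blocked at chain node AdSpend ∈ conditioning set.
  P4: blocked at chain node AdSpend ∈ conditioning set.
  P5: blocked at fork node AdSpend ∈ conditioning set.
  P6: blocked at fork node AdSpend ∈ conditioning set.
{AdSpend} satisfies the backdoor criterion.

Yes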